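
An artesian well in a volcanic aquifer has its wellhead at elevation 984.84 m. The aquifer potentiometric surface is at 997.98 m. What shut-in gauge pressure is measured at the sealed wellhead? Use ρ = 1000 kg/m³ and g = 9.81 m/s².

P ≈ 129 kPa

Head above the cap: Δh = 997.98 − 984.84 = 13.14 m.
P = ρgΔh = 1000 × 9.81 × 13.14 = 128903 Pa ≈ 129 kPa.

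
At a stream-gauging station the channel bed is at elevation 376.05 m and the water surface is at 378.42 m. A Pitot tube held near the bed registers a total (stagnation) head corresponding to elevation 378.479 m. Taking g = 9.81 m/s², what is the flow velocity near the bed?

Near the bed, under hydrostatic conditions, the piezometric head (z + ψ) equals the free-surface elevation, 378.42 m.
Velocity head = total − piezometric = 378.479 − 378.42 = 0.059 m.
v = √(2g·h_v) = √(2 × 9.81 × 0.059) = 1.08 m/s.

v ≈ 1.08 m/s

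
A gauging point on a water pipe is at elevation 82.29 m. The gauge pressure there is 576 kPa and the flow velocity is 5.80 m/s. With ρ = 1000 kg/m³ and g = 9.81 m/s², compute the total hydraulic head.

Pressure head ψ = P/(ρg) = 576×1000 / (1000 × 9.81) = 58.72 m.
Velocity head = v²/(2g) = 5.80² / (2 × 9.81) = 1.715 m.
h = z + ψ + v²/(2g) = 82.29 + 58.72 + 1.715 = 142.72 m.

h ≈ 142.72 m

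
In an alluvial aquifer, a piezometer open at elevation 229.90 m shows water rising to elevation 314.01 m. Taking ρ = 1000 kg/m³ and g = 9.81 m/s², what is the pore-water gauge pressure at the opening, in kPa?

P ≈ 825 kPa

Pressure head ψ = h − z = 314.01 − 229.90 = 84.11 m.
P = ρgψ = 1000 × 9.81 × 84.11 = 825119 Pa ≈ 825 kPa.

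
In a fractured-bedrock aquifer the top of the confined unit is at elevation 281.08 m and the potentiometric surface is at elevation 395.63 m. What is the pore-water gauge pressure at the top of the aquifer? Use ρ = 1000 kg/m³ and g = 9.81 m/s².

Pressure head at the aquifer top: ψ = h − z = 395.63 − 281.08 = 114.55 m.
P = ρgψ = 1000 × 9.81 × 114.55 = 1123736 Pa ≈ 1120 kPa.

P ≈ 1120 kPa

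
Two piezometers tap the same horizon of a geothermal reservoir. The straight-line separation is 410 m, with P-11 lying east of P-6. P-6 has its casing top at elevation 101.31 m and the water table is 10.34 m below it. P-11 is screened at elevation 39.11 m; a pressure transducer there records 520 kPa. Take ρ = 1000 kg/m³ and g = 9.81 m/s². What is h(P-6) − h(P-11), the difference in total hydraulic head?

Total head at P-6: h = 101.31 − 10.34 = 90.97 m.
Pressure head at P-11: ψ = P/(ρg) = 520×1000 / (1000 × 9.81) = 53.01 m.
Total head at P-11: h = z + ψ = 39.11 + 53.01 = 92.12 m.
Head difference: h(P-6) − h(P-11) = 90.97 − 92.12 = -1.15 m.

Δh ≈ -1.15 m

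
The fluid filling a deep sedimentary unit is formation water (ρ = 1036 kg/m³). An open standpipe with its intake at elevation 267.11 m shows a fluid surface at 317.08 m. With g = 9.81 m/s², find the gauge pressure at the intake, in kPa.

Pressure head ψ = h − z = 317.08 − 267.11 = 49.97 m.
P = ρgψ = 1036 × 9.81 × 49.97 = 507853 Pa ≈ 508 kPa.

P ≈ 508 kPa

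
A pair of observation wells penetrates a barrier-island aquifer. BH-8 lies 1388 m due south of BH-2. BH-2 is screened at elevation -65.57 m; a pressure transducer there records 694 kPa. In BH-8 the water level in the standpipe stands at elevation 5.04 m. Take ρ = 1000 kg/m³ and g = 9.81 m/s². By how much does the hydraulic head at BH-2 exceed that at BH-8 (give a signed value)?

Δh ≈ 0.13 m

Pressure head at BH-2: ψ = P/(ρg) = 694×1000 / (1000 × 9.81) = 70.74 m.
Total head at BH-2: h = z + ψ = -65.57 + 70.74 = 5.17 m.
Total head at BH-8: h = 5.04 m (water level in the piezometer is the total head).
Head difference: h(BH-2) − h(BH-8) = 5.17 − 5.04 = 0.13 m.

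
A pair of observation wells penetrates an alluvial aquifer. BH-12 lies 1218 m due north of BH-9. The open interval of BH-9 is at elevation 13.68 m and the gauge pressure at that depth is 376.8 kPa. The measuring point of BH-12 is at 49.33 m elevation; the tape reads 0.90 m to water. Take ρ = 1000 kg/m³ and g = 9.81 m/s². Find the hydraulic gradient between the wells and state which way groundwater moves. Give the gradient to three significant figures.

Pressure head at BH-9: ψ = P/(ρg) = 376.8×1000 / (1000 × 9.81) = 38.41 m.
Total head at BH-9: h = z + ψ = 13.68 + 38.41 = 52.09 m.
Total head at BH-12: h = 49.33 − 0.90 = 48.43 m.
Head difference: h(BH-9) − h(BH-12) = 52.09 − 48.43 = 3.66 m.
Hydraulic gradient: i = |Δh| / L = 3.66 / 1218 = 0.00300.
Flow is from higher to lower head: from BH-9 toward BH-12, i.e. toward the north.

i ≈ 0.00300; groundwater flows toward the north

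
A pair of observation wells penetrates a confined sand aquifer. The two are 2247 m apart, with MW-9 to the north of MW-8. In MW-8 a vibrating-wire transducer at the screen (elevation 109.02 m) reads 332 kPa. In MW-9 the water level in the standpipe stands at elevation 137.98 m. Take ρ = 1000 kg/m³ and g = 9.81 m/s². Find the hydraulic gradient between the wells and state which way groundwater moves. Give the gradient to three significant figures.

i ≈ 0.00217; groundwater flows toward the north

Pressure head at MW-8: ψ = P/(ρg) = 332×1000 / (1000 × 9.81) = 33.84 m.
Total head at MW-8: h = z + ψ = 109.02 + 33.84 = 142.86 m.
Total head at MW-9: h = 137.98 m (water level in the piezometer is the total head).
Head difference: h(MW-8) − h(MW-9) = 142.86 − 137.98 = 4.88 m.
Hydraulic gradient: i = |Δh| / L = 4.88 / 2247 = 0.00217.
Flow is from higher to lower head: from MW-8 toward MW-9, i.e. toward the north.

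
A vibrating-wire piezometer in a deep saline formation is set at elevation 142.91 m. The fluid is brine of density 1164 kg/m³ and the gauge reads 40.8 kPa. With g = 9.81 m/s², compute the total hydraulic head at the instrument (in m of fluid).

h ≈ 146.48 m

ψ = P/(ρg) = 40.8×1000 / (1164 × 9.81) = 3.57 m.
h = z + ψ = 142.91 + 3.57 = 146.48 m.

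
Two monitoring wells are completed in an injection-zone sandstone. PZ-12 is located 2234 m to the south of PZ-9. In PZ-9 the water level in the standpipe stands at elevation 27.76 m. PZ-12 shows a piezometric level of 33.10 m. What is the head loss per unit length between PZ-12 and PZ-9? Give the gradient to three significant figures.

i ≈ 0.00239 m/m

Total head at PZ-9: h = 27.76 m (water level in the piezometer is the total head).
Total head at PZ-12: h = 33.10 m (water level in the piezometer is the total head).
Head difference: h(PZ-9) − h(PZ-12) = 27.76 − 33.10 = -5.34 m.
Hydraulic gradient: i = |Δh| / L = 5.34 / 2234 = 0.00239.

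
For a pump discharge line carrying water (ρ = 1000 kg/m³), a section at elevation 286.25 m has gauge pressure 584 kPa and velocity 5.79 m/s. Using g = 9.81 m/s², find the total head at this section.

h ≈ 347.49 m

Pressure head ψ = P/(ρg) = 584×1000 / (1000 × 9.81) = 59.53 m.
Velocity head = v²/(2g) = 5.79² / (2 × 9.81) = 1.709 m.
h = z + ψ + v²/(2g) = 286.25 + 59.53 + 1.709 = 347.49 m.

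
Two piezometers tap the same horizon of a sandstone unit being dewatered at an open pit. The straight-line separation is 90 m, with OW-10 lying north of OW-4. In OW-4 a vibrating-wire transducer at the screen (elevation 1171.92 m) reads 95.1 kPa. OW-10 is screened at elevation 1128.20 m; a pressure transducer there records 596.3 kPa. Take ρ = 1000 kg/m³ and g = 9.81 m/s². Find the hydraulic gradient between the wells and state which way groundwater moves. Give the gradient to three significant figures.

Pressure head at OW-4: ψ = P/(ρg) = 95.1×1000 / (1000 × 9.81) = 9.69 m.
Total head at OW-4: h = z + ψ = 1171.92 + 9.69 = 1181.61 m.
Pressure head at OW-10: ψ = P/(ρg) = 596.3×1000 / (1000 × 9.81) = 60.78 m.
Total head at OW-10: h = z + ψ = 1128.20 + 60.78 = 1188.98 m.
Head difference: h(OW-4) − h(OW-10) = 1181.61 − 1188.98 = -7.37 m.
Hydraulic gradient: i = |Δh| / L = 7.37 / 90 = 0.0819.
Flow is from higher to lower head: from OW-10 toward OW-4, i.e. toward the south.

i ≈ 0.0819; groundwater flows toward the south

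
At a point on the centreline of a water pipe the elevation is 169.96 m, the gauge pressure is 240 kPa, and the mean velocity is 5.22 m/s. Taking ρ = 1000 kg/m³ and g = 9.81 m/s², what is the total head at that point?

h ≈ 195.81 m

Pressure head ψ = P/(ρg) = 240×1000 / (1000 × 9.81) = 24.46 m.
Velocity head = v²/(2g) = 5.22² / (2 × 9.81) = 1.389 m.
h = z + ψ + v²/(2g) = 169.96 + 24.46 + 1.389 = 195.81 m.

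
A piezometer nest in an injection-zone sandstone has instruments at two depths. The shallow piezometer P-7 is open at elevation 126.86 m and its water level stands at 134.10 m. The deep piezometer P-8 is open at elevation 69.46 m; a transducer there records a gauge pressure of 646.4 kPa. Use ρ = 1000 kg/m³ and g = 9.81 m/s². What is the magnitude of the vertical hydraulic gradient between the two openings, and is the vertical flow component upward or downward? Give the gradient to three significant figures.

Total head at P-7: h = 134.10 m (water level in the standpipe).
Pressure head at P-8: ψ = P/(ρg) = 646.4×1000 / (1000 × 9.81) = 65.89 m.
Total head at P-8: h = z + ψ = 69.46 + 65.89 = 135.35 m.
Δh = h(P-7) − h(P-8) = 134.10 − 135.35 = -1.25 m.
Vertical separation Δz = 126.86 − 69.46 = 57.40 m.
|i_v| = |Δh| / Δz = 1.25 / 57.40 = 0.0218.
Head is higher in the deep piezometer, so vertical flow is upward (discharge condition).

|i_v| ≈ 0.0218; vertical flow is upward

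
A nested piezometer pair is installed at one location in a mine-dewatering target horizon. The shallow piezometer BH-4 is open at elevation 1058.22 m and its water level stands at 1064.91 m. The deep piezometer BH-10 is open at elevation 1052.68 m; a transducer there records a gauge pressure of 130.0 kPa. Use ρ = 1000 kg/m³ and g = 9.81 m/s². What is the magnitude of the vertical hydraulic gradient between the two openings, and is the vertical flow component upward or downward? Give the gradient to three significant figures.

Total head at BH-4: h = 1064.91 m (water level in the standpipe).
Pressure head at BH-10: ψ = P/(ρg) = 130.0×1000 / (1000 × 9.81) = 13.25 m.
Total head at BH-10: h = z + ψ = 1052.68 + 13.25 = 1065.93 m.
Δh = h(BH-4) − h(BH-10) = 1064.91 − 1065.93 = -1.02 m.
Vertical separation Δz = 1058.22 − 1052.68 = 5.54 m.
|i_v| = |Δh| / Δz = 1.02 / 5.54 = 0.184.
Head is higher in the deep piezometer, so vertical flow is upward (discharge condition).

|i_v| ≈ 0.184; vertical flow is upward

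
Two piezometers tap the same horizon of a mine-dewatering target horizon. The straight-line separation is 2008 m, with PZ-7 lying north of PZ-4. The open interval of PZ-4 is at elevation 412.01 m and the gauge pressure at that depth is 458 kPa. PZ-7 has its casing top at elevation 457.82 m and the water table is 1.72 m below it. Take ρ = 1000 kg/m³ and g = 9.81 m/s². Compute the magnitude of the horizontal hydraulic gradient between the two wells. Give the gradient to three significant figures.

Pressure head at PZ-4: ψ = P/(ρg) = 458×1000 / (1000 × 9.81) = 46.69 m.
Total head at PZ-4: h = z + ψ = 412.01 + 46.69 = 458.70 m.
Total head at PZ-7: h = 457.82 − 1.72 = 456.10 m.
Head difference: h(PZ-4) − h(PZ-7) = 458.70 − 456.10 = 2.60 m.
Hydraulic gradient: i = |Δh| / L = 2.60 / 2008 = 0.00129.

i ≈ 0.00129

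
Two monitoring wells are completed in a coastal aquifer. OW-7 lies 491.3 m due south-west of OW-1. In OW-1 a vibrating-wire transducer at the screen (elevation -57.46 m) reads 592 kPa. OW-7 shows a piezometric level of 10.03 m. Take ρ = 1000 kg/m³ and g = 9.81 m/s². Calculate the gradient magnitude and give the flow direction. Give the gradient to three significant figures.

Pressure head at OW-1: ψ = P/(ρg) = 592×1000 / (1000 × 9.81) = 60.35 m.
Total head at OW-1: h = z + ψ = -57.46 + 60.35 = 2.89 m.
Total head at OW-7: h = 10.03 m (water level in the piezometer is the total head).
Head difference: h(OW-1) − h(OW-7) = 2.89 − 10.03 = -7.14 m.
Hydraulic gradient: i = |Δh| / L = 7.14 / 491.3 = 0.0145.
Flow is from higher to lower head: from OW-7 toward OW-1, i.e. toward the north-east.

i ≈ 0.0145; groundwater flows toward the north-east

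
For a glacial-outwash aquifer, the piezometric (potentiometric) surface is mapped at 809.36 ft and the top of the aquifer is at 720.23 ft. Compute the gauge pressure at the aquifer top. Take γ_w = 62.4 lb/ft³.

Pressure head at the aquifer top: ψ = h − z = 809.36 − 720.23 = 89.13 ft.
P = γψ/144 = 62.4 × 89.13 / 144 = 38.6 psi.

P ≈ 38.6 psi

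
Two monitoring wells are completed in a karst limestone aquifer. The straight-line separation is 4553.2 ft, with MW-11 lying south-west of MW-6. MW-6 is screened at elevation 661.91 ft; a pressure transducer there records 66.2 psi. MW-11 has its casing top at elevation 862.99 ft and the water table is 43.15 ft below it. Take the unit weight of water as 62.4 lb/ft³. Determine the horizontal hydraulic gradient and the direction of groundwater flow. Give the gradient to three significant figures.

Pressure head at MW-6: ψ = 144·P/γ = 144 × 66.2 / 62.4 = 152.77 ft.
Total head at MW-6: h = z + ψ = 661.91 + 152.77 = 814.68 ft.
Total head at MW-11: h = 862.99 − 43.15 = 819.84 ft.
Head difference: h(MW-6) − h(MW-11) = 814.68 − 819.84 = -5.16 ft.
Hydraulic gradient: i = |Δh| / L = 5.16 / 4553.2 = 0.00113.
Flow is from higher to lower head: from MW-11 toward MW-6, i.e. toward the north-east.

i ≈ 0.00113; groundwater flows toward the north-east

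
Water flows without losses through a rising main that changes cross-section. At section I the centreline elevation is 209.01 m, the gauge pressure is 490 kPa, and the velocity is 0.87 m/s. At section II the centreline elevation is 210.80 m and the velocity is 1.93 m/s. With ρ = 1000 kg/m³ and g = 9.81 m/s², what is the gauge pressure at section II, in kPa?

Pressure head at I: ψ₁ = P₁/(ρg) = 490×1000 / (1000 × 9.81) = 49.95 m.
Velocity heads: v₁²/2g = 0.87²/19.62 = 0.039 m; v₂²/2g = 1.93²/19.62 = 0.190 m.
Total head H = z₁ + ψ₁ + v₁²/2g = 209.01 + 49.95 + 0.039 = 259.00 m.
ψ₂ = H − z₂ − v₂²/2g = 259.00 − 210.80 − 0.190 = 48.01 m.
P₂ = ρgψ₂ = 1000 × 9.81 × 48.01 ≈ 471 kPa.

P₂ ≈ 471 kPa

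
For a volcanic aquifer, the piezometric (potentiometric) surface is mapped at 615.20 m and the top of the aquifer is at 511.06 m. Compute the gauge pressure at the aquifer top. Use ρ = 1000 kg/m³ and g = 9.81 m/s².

P ≈ 1020 kPa

Pressure head at the aquifer top: ψ = h − z = 615.20 − 511.06 = 104.14 m.
P = ρgψ = 1000 × 9.81 × 104.14 = 1021613 Pa ≈ 1020 kPa.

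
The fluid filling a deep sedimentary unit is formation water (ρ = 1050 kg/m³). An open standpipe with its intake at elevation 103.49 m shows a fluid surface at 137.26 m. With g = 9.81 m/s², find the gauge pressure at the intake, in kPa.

P ≈ 348 kPa

Pressure head ψ = h − z = 137.26 − 103.49 = 33.77 m.
P = ρgψ = 1050 × 9.81 × 33.77 = 347848 Pa ≈ 348 kPa.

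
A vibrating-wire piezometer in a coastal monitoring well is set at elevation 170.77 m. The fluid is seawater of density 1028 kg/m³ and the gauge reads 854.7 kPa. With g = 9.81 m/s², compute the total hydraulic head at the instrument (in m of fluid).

ψ = P/(ρg) = 854.7×1000 / (1028 × 9.81) = 84.75 m.
h = z + ψ = 170.77 + 84.75 = 255.52 m.

h ≈ 255.52 m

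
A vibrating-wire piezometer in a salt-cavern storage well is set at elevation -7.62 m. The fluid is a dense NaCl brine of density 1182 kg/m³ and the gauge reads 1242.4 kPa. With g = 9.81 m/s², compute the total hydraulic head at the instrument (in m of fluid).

h ≈ 99.53 m

ψ = P/(ρg) = 1242.4×1000 / (1182 × 9.81) = 107.15 m.
h = z + ψ = -7.62 + 107.15 = 99.53 m.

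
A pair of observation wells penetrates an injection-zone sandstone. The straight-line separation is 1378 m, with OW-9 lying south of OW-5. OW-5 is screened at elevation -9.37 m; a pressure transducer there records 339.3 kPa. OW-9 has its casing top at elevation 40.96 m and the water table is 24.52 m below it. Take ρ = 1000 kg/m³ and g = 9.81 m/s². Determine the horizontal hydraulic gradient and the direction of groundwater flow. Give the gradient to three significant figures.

i ≈ 0.00637; groundwater flows toward the south

Pressure head at OW-5: ψ = P/(ρg) = 339.3×1000 / (1000 × 9.81) = 34.59 m.
Total head at OW-5: h = z + ψ = -9.37 + 34.59 = 25.22 m.
Total head at OW-9: h = 40.96 − 24.52 = 16.44 m.
Head difference: h(OW-5) − h(OW-9) = 25.22 − 16.44 = 8.78 m.
Hydraulic gradient: i = |Δh| / L = 8.78 / 1378 = 0.00637.
Flow is from higher to lower head: from OW-5 toward OW-9, i.e. toward the south.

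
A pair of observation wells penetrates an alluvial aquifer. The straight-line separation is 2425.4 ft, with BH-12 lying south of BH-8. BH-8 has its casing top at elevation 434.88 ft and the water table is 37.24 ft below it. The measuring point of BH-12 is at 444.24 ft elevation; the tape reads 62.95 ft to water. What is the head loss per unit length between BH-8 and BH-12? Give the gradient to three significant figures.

i ≈ 0.00674 ft/ft

Total head at BH-8: h = 434.88 − 37.24 = 397.64 ft.
Total head at BH-12: h = 444.24 − 62.95 = 381.29 ft.
Head difference: h(BH-8) − h(BH-12) = 397.64 − 381.29 = 16.35 ft.
Hydraulic gradient: i = |Δh| / L = 16.35 / 2425.4 = 0.00674.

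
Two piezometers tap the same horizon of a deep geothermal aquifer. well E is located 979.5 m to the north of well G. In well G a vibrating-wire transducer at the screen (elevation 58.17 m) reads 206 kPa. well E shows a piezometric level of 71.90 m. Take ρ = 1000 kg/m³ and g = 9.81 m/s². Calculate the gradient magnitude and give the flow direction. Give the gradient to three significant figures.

i ≈ 0.00742; groundwater flows toward the north

Pressure head at well G: ψ = P/(ρg) = 206×1000 / (1000 × 9.81) = 21.00 m.
Total head at well G: h = z + ψ = 58.17 + 21.00 = 79.17 m.
Total head at well E: h = 71.90 m (water level in the piezometer is the total head).
Head difference: h(well G) − h(well E) = 79.17 − 71.90 = 7.27 m.
Hydraulic gradient: i = |Δh| / L = 7.27 / 979.5 = 0.00742.
Flow is from higher to lower head: from well G toward well E, i.e. toward the north.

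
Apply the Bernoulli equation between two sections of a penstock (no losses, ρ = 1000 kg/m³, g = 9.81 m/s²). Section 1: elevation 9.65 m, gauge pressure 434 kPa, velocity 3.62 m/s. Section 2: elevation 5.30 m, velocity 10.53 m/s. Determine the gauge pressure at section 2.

P₂ ≈ 428 kPa

Pressure head at 1: ψ₁ = P₁/(ρg) = 434×1000 / (1000 × 9.81) = 44.24 m.
Velocity heads: v₁²/2g = 3.62²/19.62 = 0.668 m; v₂²/2g = 10.53²/19.62 = 5.651 m.
Total head H = z₁ + ψ₁ + v₁²/2g = 9.65 + 44.24 + 0.668 = 54.56 m.
ψ₂ = H − z₂ − v₂²/2g = 54.56 − 5.30 − 5.651 = 43.61 m.
P₂ = ρgψ₂ = 1000 × 9.81 × 43.61 ≈ 428 kPa.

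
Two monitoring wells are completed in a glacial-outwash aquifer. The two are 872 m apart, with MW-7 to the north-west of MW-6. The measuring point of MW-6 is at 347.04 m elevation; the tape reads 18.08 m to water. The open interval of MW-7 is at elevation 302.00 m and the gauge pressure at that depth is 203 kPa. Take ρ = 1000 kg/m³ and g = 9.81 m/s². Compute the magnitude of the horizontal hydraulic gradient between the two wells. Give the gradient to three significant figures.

Total head at MW-6: h = 347.04 − 18.08 = 328.96 m.
Pressure head at MW-7: ψ = P/(ρg) = 203×1000 / (1000 × 9.81) = 20.69 m.
Total head at MW-7: h = z + ψ = 302.00 + 20.69 = 322.69 m.
Head difference: h(MW-6) − h(MW-7) = 328.96 − 322.69 = 6.27 m.
Hydraulic gradient: i = |Δh| / L = 6.27 / 872 = 0.00719.

i ≈ 0.00719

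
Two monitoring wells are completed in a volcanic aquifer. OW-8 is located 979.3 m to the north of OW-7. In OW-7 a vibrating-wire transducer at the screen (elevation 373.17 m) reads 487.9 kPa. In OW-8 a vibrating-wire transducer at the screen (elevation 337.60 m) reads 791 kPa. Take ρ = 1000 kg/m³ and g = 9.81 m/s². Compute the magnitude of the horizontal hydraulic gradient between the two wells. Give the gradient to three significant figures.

Pressure head at OW-7: ψ = P/(ρg) = 487.9×1000 / (1000 × 9.81) = 49.73 m.
Total head at OW-7: h = z + ψ = 373.17 + 49.73 = 422.90 m.
Pressure head at OW-8: ψ = P/(ρg) = 791×1000 / (1000 × 9.81) = 80.63 m.
Total head at OW-8: h = z + ψ = 337.60 + 80.63 = 418.23 m.
Head difference: h(OW-7) − h(OW-8) = 422.90 − 418.23 = 4.67 m.
Hydraulic gradient: i = |Δh| / L = 4.67 / 979.3 = 0.00477.

i ≈ 0.00477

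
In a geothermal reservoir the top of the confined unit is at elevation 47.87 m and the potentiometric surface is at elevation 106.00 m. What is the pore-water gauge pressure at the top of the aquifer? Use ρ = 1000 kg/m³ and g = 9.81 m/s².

Pressure head at the aquifer top: ψ = h − z = 106.00 − 47.87 = 58.13 m.
P = ρgψ = 1000 × 9.81 × 58.13 = 570255 Pa ≈ 570 kPa.

P ≈ 570 kPa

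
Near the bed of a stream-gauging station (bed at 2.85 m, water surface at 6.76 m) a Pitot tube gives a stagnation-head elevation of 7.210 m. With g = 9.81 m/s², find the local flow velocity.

Near the bed, under hydrostatic conditions, the piezometric head (z + ψ) equals the free-surface elevation, 6.76 m.
Velocity head = total − piezometric = 7.210 − 6.76 = 0.450 m.
v = √(2g·h_v) = √(2 × 9.81 × 0.450) = 2.97 m/s.

v ≈ 2.97 m/s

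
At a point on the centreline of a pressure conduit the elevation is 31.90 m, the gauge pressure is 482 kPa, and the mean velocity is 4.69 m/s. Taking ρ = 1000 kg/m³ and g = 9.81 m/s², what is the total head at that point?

Pressure head ψ = P/(ρg) = 482×1000 / (1000 × 9.81) = 49.13 m.
Velocity head = v²/(2g) = 4.69² / (2 × 9.81) = 1.121 m.
h = z + ψ + v²/(2g) = 31.90 + 49.13 + 1.121 = 82.15 m.

h ≈ 82.15 m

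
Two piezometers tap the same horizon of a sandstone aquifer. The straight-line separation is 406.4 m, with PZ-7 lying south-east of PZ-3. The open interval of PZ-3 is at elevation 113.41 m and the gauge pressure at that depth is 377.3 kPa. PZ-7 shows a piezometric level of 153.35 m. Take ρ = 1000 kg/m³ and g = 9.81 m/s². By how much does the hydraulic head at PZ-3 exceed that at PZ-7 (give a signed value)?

Pressure head at PZ-3: ψ = P/(ρg) = 377.3×1000 / (1000 × 9.81) = 38.46 m.
Total head at PZ-3: h = z + ψ = 113.41 + 38.46 = 151.87 m.
Total head at PZ-7: h = 153.35 m (water level in the piezometer is the total head).
Head difference: h(PZ-3) − h(PZ-7) = 151.87 − 153.35 = -1.48 m.

Δh ≈ -1.48 m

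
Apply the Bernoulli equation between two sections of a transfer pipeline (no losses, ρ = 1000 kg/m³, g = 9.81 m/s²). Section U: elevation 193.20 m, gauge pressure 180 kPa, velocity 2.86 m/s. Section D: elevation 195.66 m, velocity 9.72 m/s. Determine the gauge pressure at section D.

P₂ ≈ 113 kPa

Pressure head at U: ψ₁ = P₁/(ρg) = 180×1000 / (1000 × 9.81) = 18.35 m.
Velocity heads: v₁²/2g = 2.86²/19.62 = 0.417 m; v₂²/2g = 9.72²/19.62 = 4.815 m.
Total head H = z₁ + ψ₁ + v₁²/2g = 193.20 + 18.35 + 0.417 = 211.97 m.
ψ₂ = H − z₂ − v₂²/2g = 211.97 − 195.66 − 4.815 = 11.50 m.
P₂ = ρgψ₂ = 1000 × 9.81 × 11.50 ≈ 113 kPa.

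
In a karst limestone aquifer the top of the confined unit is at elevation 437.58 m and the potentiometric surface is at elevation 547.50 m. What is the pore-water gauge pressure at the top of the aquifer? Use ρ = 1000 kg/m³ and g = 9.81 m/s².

P ≈ 1080 kPa

Pressure head at the aquifer top: ψ = h − z = 547.50 − 437.58 = 109.92 m.
P = ρgψ = 1000 × 9.81 × 109.92 = 1078315 Pa ≈ 1080 kPa.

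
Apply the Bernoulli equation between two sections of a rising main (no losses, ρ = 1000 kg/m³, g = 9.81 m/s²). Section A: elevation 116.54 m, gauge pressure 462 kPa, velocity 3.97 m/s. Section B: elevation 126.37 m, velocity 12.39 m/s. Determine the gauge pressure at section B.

P₂ ≈ 297 kPa

Pressure head at A: ψ₁ = P₁/(ρg) = 462×1000 / (1000 × 9.81) = 47.09 m.
Velocity heads: v₁²/2g = 3.97²/19.62 = 0.803 m; v₂²/2g = 12.39²/19.62 = 7.824 m.
Total head H = z₁ + ψ₁ + v₁²/2g = 116.54 + 47.09 + 0.803 = 164.43 m.
ψ₂ = H − z₂ − v₂²/2g = 164.43 − 126.37 − 7.824 = 30.24 m.
P₂ = ρgψ₂ = 1000 × 9.81 × 30.24 ≈ 297 kPa.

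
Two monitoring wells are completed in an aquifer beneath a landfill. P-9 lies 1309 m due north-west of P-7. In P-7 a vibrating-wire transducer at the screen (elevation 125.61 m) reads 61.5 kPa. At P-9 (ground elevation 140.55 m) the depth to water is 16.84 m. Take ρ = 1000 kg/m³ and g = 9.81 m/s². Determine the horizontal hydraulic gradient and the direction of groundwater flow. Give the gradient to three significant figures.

Pressure head at P-7: ψ = P/(ρg) = 61.5×1000 / (1000 × 9.81) = 6.27 m.
Total head at P-7: h = z + ψ = 125.61 + 6.27 = 131.88 m.
Total head at P-9: h = 140.55 − 16.84 = 123.71 m.
Head difference: h(P-7) − h(P-9) = 131.88 − 123.71 = 8.17 m.
Hydraulic gradient: i = |Δh| / L = 8.17 / 1309 = 0.00624.
Flow is from higher to lower head: from P-7 toward P-9, i.e. toward the north-west.

i ≈ 0.00624; groundwater flows toward the north-west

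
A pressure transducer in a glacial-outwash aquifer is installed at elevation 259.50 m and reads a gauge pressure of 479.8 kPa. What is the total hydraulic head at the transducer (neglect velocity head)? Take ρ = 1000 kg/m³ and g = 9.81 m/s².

h ≈ 308.41 m

ψ = P/(ρg) = 479.8×1000 / (1000 × 9.81) = 48.91 m.
h = z + ψ = 259.50 + 48.91 = 308.41 m.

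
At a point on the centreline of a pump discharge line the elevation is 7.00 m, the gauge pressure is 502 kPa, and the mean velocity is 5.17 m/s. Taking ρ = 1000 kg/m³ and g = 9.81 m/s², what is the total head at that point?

Pressure head ψ = P/(ρg) = 502×1000 / (1000 × 9.81) = 51.17 m.
Velocity head = v²/(2g) = 5.17² / (2 × 9.81) = 1.362 m.
h = z + ψ + v²/(2g) = 7.00 + 51.17 + 1.362 = 59.53 m.

h ≈ 59.53 m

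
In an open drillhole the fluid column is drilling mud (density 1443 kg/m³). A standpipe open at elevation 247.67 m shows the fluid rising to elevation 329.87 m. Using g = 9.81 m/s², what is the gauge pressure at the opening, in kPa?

P ≈ 1160 kPa

Pressure head ψ = h − z = 329.87 − 247.67 = 82.20 m.
P = ρgψ = 1443 × 9.81 × 82.20 = 1163609 Pa ≈ 1160 kPa.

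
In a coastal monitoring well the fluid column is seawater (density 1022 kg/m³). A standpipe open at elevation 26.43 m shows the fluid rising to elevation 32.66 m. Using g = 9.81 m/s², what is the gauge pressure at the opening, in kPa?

P ≈ 62.5 kPa

Pressure head ψ = h − z = 32.66 − 26.43 = 6.23 m.
P = ρgψ = 1022 × 9.81 × 6.23 = 62461 Pa ≈ 62.5 kPa.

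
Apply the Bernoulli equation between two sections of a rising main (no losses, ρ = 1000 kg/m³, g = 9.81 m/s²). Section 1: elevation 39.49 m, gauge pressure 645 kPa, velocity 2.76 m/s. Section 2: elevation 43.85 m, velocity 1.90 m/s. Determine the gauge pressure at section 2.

P₂ ≈ 604 kPa

Pressure head at 1: ψ₁ = P₁/(ρg) = 645×1000 / (1000 × 9.81) = 65.75 m.
Velocity heads: v₁²/2g = 2.76²/19.62 = 0.388 m; v₂²/2g = 1.90²/19.62 = 0.184 m.
Total head H = z₁ + ψ₁ + v₁²/2g = 39.49 + 65.75 + 0.388 = 105.63 m.
ψ₂ = H − z₂ − v₂²/2g = 105.63 − 43.85 − 0.184 = 61.60 m.
P₂ = ρgψ₂ = 1000 × 9.81 × 61.60 ≈ 604 kPa.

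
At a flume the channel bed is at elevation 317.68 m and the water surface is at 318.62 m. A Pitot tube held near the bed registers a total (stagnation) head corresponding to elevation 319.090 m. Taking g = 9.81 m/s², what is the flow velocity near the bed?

v ≈ 3.04 m/s

Near the bed, under hydrostatic conditions, the piezometric head (z + ψ) equals the free-surface elevation, 318.62 m.
Velocity head = total − piezometric = 319.090 − 318.62 = 0.470 m.
v = √(2g·h_v) = √(2 × 9.81 × 0.470) = 3.04 m/s.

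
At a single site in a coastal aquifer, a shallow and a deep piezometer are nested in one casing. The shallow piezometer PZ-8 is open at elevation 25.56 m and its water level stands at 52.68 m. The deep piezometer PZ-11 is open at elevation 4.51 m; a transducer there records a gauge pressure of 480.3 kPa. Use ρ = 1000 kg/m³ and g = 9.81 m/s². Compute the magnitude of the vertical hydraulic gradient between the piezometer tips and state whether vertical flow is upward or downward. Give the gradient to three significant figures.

|i_v| ≈ 0.0375; vertical flow is upward

Total head at PZ-8: h = 52.68 m (water level in the standpipe).
Pressure head at PZ-11: ψ = P/(ρg) = 480.3×1000 / (1000 × 9.81) = 48.96 m.
Total head at PZ-11: h = z + ψ = 4.51 + 48.96 = 53.47 m.
Δh = h(PZ-8) − h(PZ-11) = 52.68 − 53.47 = -0.79 m.
Vertical separation Δz = 25.56 − 4.51 = 21.05 m.
|i_v| = |Δh| / Δz = 0.79 / 21.05 = 0.0375.
Head is higher in the deep piezometer, so vertical flow is upward (discharge condition).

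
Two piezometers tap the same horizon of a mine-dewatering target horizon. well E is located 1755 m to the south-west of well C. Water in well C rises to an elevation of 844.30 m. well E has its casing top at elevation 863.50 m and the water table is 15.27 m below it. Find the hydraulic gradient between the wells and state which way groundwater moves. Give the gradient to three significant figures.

Total head at well C: h = 844.30 m (water level in the piezometer is the total head).
Total head at well E: h = 863.50 − 15.27 = 848.23 m.
Head difference: h(well C) − h(well E) = 844.30 − 848.23 = -3.93 m.
Hydraulic gradient: i = |Δh| / L = 3.93 / 1755 = 0.00224.
Flow is from higher to lower head: from well E toward well C, i.e. toward the north-east.

i ≈ 0.00224; groundwater flows toward the north-east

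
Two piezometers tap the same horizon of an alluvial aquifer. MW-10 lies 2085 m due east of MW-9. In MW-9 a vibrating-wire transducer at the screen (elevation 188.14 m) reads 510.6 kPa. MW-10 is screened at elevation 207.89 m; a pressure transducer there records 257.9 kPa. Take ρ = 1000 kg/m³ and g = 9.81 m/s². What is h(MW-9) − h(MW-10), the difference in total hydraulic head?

Pressure head at MW-9: ψ = P/(ρg) = 510.6×1000 / (1000 × 9.81) = 52.05 m.
Total head at MW-9: h = z + ψ = 188.14 + 52.05 = 240.19 m.
Pressure head at MW-10: ψ = P/(ρg) = 257.9×1000 / (1000 × 9.81) = 26.29 m.
Total head at MW-10: h = z + ψ = 207.89 + 26.29 = 234.18 m.
Head difference: h(MW-9) − h(MW-10) = 240.19 − 234.18 = 6.01 m.

Δh ≈ 6.01 m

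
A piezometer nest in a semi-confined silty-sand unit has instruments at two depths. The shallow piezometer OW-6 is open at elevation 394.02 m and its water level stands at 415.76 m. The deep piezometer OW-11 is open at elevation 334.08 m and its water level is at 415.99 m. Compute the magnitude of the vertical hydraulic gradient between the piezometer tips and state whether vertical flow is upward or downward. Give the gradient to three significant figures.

|i_v| ≈ 0.00384; vertical flow is upward

Total head at OW-6: h = 415.76 m (water level in the standpipe).
Total head at OW-11: h = 415.99 m.
Δh = h(OW-6) − h(OW-11) = 415.76 − 415.99 = -0.23 m.
Vertical separation Δz = 394.02 − 334.08 = 59.94 m.
|i_v| = |Δh| / Δz = 0.23 / 59.94 = 0.00384.
Head is higher in the deep piezometer, so vertical flow is upward (discharge condition).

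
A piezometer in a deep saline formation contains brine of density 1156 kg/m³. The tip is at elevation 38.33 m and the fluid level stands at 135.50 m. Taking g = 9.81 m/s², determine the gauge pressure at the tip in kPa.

P ≈ 1100 kPa

Pressure head ψ = h − z = 135.50 − 38.33 = 97.17 m.
P = ρgψ = 1156 × 9.81 × 97.17 = 1101943 Pa ≈ 1100 kPa.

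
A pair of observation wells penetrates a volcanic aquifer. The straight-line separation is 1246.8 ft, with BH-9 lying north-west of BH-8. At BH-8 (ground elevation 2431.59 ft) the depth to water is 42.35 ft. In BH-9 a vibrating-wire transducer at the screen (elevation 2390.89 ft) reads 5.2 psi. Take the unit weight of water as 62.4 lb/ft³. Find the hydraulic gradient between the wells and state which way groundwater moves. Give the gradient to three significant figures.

Total head at BH-8: h = 2431.59 − 42.35 = 2389.24 ft.
Pressure head at BH-9: ψ = 144·P/γ = 144 × 5.2 / 62.4 = 12.00 ft.
Total head at BH-9: h = z + ψ = 2390.89 + 12.00 = 2402.89 ft.
Head difference: h(BH-8) − h(BH-9) = 2389.24 − 2402.89 = -13.65 ft.
Hydraulic gradient: i = |Δh| / L = 13.65 / 1246.8 = 0.0109.
Flow is from higher to lower head: from BH-9 toward BH-8, i.e. toward the south-east.

i ≈ 0.0109; groundwater flows toward the south-east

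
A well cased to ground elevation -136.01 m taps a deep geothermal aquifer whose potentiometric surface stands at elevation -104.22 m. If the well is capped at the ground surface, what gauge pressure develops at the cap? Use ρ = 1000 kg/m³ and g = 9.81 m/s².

Head above the cap: Δh = -104.22 − (-136.01) = 31.79 m.
P = ρgΔh = 1000 × 9.81 × 31.79 = 311860 Pa ≈ 312 kPa.

P ≈ 312 kPa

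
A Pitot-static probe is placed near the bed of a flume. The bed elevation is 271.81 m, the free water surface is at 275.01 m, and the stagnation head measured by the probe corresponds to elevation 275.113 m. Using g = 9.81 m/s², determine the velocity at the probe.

v ≈ 1.42 m/s

Near the bed, under hydrostatic conditions, the piezometric head (z + ψ) equals the free-surface elevation, 275.01 m.
Velocity head = total − piezometric = 275.113 − 275.01 = 0.103 m.
v = √(2g·h_v) = √(2 × 9.81 × 0.103) = 1.42 m/s.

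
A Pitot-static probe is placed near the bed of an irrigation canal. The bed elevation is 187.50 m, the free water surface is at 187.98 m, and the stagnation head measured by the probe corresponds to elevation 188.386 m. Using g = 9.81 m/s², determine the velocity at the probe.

Near the bed, under hydrostatic conditions, the piezometric head (z + ψ) equals the free-surface elevation, 187.98 m.
Velocity head = total − piezometric = 188.386 − 187.98 = 0.406 m.
v = √(2g·h_v) = √(2 × 9.81 × 0.406) = 2.82 m/s.

v ≈ 2.82 m/s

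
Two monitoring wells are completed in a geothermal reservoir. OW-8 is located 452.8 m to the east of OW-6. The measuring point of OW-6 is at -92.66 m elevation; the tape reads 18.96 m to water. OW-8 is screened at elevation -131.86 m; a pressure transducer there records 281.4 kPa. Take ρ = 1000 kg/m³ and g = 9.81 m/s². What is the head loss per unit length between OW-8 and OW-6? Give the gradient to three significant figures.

Total head at OW-6: h = -92.66 − 18.96 = -111.62 m.
Pressure head at OW-8: ψ = P/(ρg) = 281.4×1000 / (1000 × 9.81) = 28.69 m.
Total head at OW-8: h = z + ψ = -131.86 + 28.69 = -103.17 m.
Head difference: h(OW-6) − h(OW-8) = -111.62 − (-103.17) = -8.45 m.
Hydraulic gradient: i = |Δh| / L = 8.45 / 452.8 = 0.0187.

i ≈ 0.0187 m/m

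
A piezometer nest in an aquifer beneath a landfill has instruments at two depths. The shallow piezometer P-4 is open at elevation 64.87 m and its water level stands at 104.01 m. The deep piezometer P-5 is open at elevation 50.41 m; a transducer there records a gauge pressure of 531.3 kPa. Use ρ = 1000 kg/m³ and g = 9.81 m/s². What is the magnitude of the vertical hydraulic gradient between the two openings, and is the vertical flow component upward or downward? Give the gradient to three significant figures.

Total head at P-4: h = 104.01 m (water level in the standpipe).
Pressure head at P-5: ψ = P/(ρg) = 531.3×1000 / (1000 × 9.81) = 54.16 m.
Total head at P-5: h = z + ψ = 50.41 + 54.16 = 104.57 m.
Δh = h(P-4) − h(P-5) = 104.01 − 104.57 = -0.56 m.
Vertical separation Δz = 64.87 − 50.41 = 14.46 m.
|i_v| = |Δh| / Δz = 0.56 / 14.46 = 0.0387.
Head is higher in the deep piezometer, so vertical flow is upward (discharge condition).

|i_v| ≈ 0.0387; vertical flow is upward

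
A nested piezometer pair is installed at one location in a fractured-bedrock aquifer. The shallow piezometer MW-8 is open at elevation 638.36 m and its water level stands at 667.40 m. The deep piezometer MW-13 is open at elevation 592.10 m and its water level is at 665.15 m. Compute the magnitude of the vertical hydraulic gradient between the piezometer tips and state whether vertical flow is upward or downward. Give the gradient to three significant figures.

Total head at MW-8: h = 667.40 m (water level in the standpipe).
Total head at MW-13: h = 665.15 m.
Δh = h(MW-8) − h(MW-13) = 667.40 − 665.15 = 2.25 m.
Vertical separation Δz = 638.36 − 592.10 = 46.26 m.
|i_v| = |Δh| / Δz = 2.25 / 46.26 = 0.0486.
Head is higher in the shallow piezometer, so vertical flow is downward (recharge condition).

|i_v| ≈ 0.0486; vertical flow is downward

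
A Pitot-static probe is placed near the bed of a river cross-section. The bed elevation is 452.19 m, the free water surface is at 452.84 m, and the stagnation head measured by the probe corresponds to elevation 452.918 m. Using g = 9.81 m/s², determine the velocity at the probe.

v ≈ 1.24 m/s

Near the bed, under hydrostatic conditions, the piezometric head (z + ψ) equals the free-surface elevation, 452.84 m.
Velocity head = total − piezometric = 452.918 − 452.84 = 0.078 m.
v = √(2g·h_v) = √(2 × 9.81 × 0.078) = 1.24 m/s.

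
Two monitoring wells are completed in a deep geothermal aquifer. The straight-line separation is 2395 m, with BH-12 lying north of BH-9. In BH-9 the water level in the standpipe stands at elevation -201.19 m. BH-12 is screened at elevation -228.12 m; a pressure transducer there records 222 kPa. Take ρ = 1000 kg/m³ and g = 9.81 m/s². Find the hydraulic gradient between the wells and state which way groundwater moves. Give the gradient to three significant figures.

i ≈ 0.00180; groundwater flows toward the north

Total head at BH-9: h = -201.19 m (water level in the piezometer is the total head).
Pressure head at BH-12: ψ = P/(ρg) = 222×1000 / (1000 × 9.81) = 22.63 m.
Total head at BH-12: h = z + ψ = -228.12 + 22.63 = -205.49 m.
Head difference: h(BH-9) − h(BH-12) = -201.19 − (-205.49) = 4.30 m.
Hydraulic gradient: i = |Δh| / L = 4.30 / 2395 = 0.00180.
Flow is from higher to lower head: from BH-9 toward BH-12, i.e. toward the north.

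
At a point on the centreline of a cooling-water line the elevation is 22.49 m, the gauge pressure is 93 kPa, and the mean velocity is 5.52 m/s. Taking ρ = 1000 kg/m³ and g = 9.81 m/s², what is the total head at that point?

h ≈ 33.52 m

Pressure head ψ = P/(ρg) = 93×1000 / (1000 × 9.81) = 9.48 m.
Velocity head = v²/(2g) = 5.52² / (2 × 9.81) = 1.553 m.
h = z + ψ + v²/(2g) = 22.49 + 9.48 + 1.553 = 33.52 m.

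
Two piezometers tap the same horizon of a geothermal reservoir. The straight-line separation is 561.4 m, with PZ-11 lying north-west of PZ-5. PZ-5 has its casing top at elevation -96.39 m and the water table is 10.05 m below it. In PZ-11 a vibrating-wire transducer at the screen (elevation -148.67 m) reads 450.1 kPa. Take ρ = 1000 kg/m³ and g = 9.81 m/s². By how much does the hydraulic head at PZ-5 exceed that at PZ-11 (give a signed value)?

Total head at PZ-5: h = -96.39 − 10.05 = -106.44 m.
Pressure head at PZ-11: ψ = P/(ρg) = 450.1×1000 / (1000 × 9.81) = 45.88 m.
Total head at PZ-11: h = z + ψ = -148.67 + 45.88 = -102.79 m.
Head difference: h(PZ-5) − h(PZ-11) = -106.44 − (-102.79) = -3.65 m.

Δh ≈ -3.65 m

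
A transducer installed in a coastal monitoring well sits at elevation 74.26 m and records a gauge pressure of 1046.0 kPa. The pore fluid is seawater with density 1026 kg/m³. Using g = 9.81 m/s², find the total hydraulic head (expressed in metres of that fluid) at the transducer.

ψ = P/(ρg) = 1046.0×1000 / (1026 × 9.81) = 103.92 m.
h = z + ψ = 74.26 + 103.92 = 178.18 m.

h ≈ 178.18 m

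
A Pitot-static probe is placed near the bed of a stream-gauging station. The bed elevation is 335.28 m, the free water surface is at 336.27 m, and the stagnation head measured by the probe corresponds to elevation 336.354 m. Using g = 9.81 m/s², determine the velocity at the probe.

Near the bed, under hydrostatic conditions, the piezometric head (z + ψ) equals the free-surface elevation, 336.27 m.
Velocity head = total − piezometric = 336.354 − 336.27 = 0.084 m.
v = √(2g·h_v) = √(2 × 9.81 × 0.084) = 1.28 m/s.

v ≈ 1.28 m/s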